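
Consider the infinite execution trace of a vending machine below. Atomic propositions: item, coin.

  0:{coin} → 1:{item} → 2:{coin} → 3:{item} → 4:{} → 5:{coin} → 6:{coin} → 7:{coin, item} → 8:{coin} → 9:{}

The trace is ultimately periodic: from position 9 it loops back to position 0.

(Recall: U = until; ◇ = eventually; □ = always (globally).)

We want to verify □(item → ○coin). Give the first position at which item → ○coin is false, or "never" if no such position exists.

Check item → ○coin at each position in order: 0 ✓, 1 ✓, 2 ✓.
At position 3 the labels are {item} and the next position 4 has {}, so item → ○coin is false there. This is the first violation.

3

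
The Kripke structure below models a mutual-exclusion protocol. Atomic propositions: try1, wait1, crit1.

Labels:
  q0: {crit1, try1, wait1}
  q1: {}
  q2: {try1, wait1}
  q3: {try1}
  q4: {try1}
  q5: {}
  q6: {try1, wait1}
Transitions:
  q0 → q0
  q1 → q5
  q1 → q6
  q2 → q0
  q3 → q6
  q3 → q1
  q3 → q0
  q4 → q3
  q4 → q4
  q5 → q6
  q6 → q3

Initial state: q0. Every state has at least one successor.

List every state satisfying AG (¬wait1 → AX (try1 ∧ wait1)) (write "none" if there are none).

{q0, q2}

States satisfying ¬wait1 → AX (try1 ∧ wait1): {q0, q2, q5, q6}.
States satisfying AG (¬wait1 → AX (try1 ∧ wait1)): {q0, q2}.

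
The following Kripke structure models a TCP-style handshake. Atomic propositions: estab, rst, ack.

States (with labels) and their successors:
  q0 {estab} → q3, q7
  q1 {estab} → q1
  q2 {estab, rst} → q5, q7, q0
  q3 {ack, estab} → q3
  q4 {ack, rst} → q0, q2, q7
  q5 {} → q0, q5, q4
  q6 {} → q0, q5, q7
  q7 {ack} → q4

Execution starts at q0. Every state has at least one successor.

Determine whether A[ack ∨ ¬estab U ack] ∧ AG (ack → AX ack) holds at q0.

Does not hold

States satisfying ack ∨ ¬estab: {q3, q4, q5, q6, q7}.
States satisfying ack: {q3, q4, q7}.
States satisfying A[ack ∨ ¬estab U ack]: {q3, q4, q7}.
States satisfying ack → AX ack: {q0, q1, q2, q3, q5, q6, q7}.
States satisfying AG (ack → AX ack): {q1, q3}.
States satisfying A[ack ∨ ¬estab U ack] ∧ AG (ack → AX ack): {q3}.
q0 ∉ Sat(A[ack ∨ ¬estab U ack] ∧ AG (ack → AX ack)).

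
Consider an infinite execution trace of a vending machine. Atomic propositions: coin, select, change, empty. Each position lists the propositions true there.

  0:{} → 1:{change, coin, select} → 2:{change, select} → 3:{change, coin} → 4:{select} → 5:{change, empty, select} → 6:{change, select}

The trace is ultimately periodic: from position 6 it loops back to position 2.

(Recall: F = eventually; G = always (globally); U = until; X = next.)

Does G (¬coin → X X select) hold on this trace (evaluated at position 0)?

¬coin → X X select must hold at every position from 0 onward. It fails at position 6, so G (¬coin → X X select) is false.
Positions where ¬coin holds: 0, 2, 4, 5, 6.
Check X X select at each: 0→ok, 2→ok, 4→ok, 5→ok, 6→fails.

Does not hold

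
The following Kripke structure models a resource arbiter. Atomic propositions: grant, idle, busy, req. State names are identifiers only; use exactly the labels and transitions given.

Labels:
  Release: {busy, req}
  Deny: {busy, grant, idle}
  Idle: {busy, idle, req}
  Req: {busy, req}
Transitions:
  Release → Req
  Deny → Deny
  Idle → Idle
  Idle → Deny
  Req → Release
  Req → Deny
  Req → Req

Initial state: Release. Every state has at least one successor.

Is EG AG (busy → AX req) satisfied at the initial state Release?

No

States satisfying AG (busy → AX req): ∅.
States satisfying EG AG (busy → AX req): ∅.
No suitable path/successor from Release witnesses the formula.
Release ∉ Sat(EG AG (busy → AX req)).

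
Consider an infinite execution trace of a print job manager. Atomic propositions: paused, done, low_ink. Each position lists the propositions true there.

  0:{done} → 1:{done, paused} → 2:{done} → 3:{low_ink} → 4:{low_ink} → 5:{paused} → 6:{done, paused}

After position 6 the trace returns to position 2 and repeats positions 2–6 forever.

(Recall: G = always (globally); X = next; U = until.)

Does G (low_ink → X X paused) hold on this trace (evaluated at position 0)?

Yes

low_ink → X X paused holds at every position 0..6, and those are all positions ever visited, so G (low_ink → X X paused) holds.
Positions where low_ink holds: 3, 4.
Check X X paused at each: 3→ok, 4→ok.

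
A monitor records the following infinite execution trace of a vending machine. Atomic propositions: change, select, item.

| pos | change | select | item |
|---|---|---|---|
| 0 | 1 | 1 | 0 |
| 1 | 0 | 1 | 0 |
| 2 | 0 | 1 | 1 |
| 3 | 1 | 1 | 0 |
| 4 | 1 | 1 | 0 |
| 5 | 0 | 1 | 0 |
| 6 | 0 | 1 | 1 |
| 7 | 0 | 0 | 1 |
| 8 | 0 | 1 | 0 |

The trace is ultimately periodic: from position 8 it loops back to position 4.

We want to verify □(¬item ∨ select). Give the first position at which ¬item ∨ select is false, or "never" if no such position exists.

Check ¬item ∨ select at each position in order: 0 ✓, 1 ✓, 2 ✓, 3 ✓, 4 ✓, 5 ✓, 6 ✓.
At position 7 the labels are {item}, so ¬item ∨ select is false there. This is the first violation.

7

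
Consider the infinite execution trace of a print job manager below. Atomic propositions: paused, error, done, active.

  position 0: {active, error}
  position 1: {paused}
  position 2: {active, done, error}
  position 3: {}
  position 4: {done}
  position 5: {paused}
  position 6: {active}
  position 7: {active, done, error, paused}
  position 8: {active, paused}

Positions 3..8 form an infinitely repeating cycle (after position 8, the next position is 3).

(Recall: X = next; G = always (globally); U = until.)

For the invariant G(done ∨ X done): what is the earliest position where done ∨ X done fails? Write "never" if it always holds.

At position 0 the labels are {active, error} and the next position 1 has {paused}, so done ∨ X done is false there. This is the first violation.

0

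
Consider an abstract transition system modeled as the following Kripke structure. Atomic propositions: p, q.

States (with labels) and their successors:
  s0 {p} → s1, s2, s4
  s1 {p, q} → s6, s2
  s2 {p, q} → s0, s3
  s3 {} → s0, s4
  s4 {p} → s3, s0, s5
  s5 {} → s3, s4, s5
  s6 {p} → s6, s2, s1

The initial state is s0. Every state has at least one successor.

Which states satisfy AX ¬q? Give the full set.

States satisfying ¬q: {s0, s3, s4, s5, s6}.
States satisfying AX ¬q: {s2, s3, s4, s5}.

{s2, s3, s4, s5}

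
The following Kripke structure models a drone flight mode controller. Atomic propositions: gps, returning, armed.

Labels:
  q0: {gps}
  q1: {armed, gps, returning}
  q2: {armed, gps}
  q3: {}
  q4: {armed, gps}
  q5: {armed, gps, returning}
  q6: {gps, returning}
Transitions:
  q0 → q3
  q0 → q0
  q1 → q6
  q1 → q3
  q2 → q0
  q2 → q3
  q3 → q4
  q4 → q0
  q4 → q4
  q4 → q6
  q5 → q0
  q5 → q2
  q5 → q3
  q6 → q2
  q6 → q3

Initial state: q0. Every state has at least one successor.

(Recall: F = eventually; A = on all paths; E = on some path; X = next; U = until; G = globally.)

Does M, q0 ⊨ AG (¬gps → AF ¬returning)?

Yes

States satisfying ¬gps → AF ¬returning: {q0, q1, q2, q3, q4, q5, q6}.
States satisfying AG (¬gps → AF ¬returning): {q0, q1, q2, q3, q4, q5, q6}.
Every state reachable from q0 satisfies ¬gps → AF ¬returning.
q0 ∈ Sat(AG (¬gps → AF ¬returning)).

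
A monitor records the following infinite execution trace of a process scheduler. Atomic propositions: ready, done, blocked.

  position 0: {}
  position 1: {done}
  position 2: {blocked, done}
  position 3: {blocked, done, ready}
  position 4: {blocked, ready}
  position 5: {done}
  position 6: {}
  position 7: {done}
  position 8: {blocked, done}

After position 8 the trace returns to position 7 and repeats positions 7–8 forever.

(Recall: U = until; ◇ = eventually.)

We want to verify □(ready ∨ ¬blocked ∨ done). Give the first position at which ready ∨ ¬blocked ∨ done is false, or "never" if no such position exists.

ready ∨ ¬blocked ∨ done holds at every position 0..8, and those are all the positions the trace ever visits, so the invariant □(ready ∨ ¬blocked ∨ done) is never violated.

never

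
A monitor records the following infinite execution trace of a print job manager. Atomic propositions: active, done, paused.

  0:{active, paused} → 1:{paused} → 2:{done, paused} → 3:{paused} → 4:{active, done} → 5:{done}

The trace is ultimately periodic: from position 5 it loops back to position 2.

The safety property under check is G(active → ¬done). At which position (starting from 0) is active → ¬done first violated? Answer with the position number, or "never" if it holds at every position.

Check active → ¬done at each position in order: 0 ✓, 1 ✓, 2 ✓, 3 ✓.
At position 4 the labels are {active, done}, so active → ¬done is false there. This is the first violation.

4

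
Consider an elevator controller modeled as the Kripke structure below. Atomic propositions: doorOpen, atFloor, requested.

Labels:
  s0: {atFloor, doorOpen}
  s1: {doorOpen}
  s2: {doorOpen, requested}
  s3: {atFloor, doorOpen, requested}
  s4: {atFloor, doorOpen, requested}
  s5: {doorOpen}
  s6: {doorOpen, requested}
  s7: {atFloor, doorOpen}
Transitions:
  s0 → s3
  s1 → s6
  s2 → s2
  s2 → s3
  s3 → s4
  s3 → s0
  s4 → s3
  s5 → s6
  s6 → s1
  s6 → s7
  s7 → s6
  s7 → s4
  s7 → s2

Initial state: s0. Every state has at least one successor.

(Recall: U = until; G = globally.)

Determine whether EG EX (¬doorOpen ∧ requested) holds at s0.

Violated

States satisfying EX (¬doorOpen ∧ requested): ∅.
States satisfying EG EX (¬doorOpen ∧ requested): ∅.
No suitable path/successor from s0 witnesses the formula.
s0 ∉ Sat(EG EX (¬doorOpen ∧ requested)).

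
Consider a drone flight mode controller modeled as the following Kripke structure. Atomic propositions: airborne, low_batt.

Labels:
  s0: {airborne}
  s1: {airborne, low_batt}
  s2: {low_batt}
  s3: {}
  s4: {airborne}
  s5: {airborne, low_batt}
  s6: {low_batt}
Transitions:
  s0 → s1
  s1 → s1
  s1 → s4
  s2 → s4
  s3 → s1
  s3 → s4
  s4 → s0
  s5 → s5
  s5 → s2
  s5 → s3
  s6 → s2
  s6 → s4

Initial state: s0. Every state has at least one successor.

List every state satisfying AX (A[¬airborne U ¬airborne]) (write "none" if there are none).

none

States satisfying A[¬airborne U ¬airborne]: {s2, s3, s6}.
States satisfying AX (A[¬airborne U ¬airborne]): ∅.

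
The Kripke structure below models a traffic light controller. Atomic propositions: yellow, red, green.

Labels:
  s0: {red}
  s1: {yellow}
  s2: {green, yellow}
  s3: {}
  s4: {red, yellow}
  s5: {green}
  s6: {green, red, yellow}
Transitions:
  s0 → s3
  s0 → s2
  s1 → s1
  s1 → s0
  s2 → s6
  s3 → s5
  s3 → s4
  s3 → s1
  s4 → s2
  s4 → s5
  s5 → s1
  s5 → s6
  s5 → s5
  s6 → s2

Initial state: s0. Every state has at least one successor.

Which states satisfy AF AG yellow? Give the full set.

{s2, s6}

States satisfying AG yellow: {s2, s6}.
States satisfying AF AG yellow: {s2, s6}.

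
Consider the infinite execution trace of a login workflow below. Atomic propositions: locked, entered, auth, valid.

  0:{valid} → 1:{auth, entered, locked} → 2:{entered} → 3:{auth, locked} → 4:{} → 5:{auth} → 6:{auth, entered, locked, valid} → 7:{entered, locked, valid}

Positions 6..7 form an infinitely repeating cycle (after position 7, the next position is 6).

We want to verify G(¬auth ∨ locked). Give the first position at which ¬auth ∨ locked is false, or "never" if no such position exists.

Check ¬auth ∨ locked at each position in order: 0 ✓, 1 ✓, 2 ✓, 3 ✓, 4 ✓.
At position 5 the labels are {auth}, so ¬auth ∨ locked is false there. This is the first violation.

5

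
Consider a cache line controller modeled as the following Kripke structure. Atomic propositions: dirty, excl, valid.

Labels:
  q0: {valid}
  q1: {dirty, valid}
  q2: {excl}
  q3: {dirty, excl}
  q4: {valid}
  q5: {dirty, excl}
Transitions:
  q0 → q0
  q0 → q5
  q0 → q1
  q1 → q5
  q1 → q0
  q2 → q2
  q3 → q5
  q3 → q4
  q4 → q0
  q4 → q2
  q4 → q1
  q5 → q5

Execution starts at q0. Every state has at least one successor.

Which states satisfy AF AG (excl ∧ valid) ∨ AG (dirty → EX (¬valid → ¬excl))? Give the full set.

{q2}

States satisfying AG (excl ∧ valid): ∅.
States satisfying AF AG (excl ∧ valid): ∅.
States satisfying dirty → EX (¬valid → ¬excl): {q0, q1, q2, q3, q4}.
States satisfying AG (dirty → EX (¬valid → ¬excl)): {q2}.
States satisfying AF AG (excl ∧ valid) ∨ AG (dirty → EX (¬valid → ¬excl)): {q2}.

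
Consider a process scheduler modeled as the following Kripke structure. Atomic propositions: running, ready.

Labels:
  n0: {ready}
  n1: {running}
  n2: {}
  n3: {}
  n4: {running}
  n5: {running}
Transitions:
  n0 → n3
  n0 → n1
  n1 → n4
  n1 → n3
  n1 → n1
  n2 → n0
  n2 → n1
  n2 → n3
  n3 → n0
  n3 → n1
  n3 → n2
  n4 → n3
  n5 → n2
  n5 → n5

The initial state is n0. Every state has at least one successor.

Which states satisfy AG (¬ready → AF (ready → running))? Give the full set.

States satisfying ¬ready → AF (ready → running): {n0, n1, n2, n3, n4, n5}.
States satisfying AG (¬ready → AF (ready → running)): {n0, n1, n2, n3, n4, n5}.

{n0, n1, n2, n3, n4, n5}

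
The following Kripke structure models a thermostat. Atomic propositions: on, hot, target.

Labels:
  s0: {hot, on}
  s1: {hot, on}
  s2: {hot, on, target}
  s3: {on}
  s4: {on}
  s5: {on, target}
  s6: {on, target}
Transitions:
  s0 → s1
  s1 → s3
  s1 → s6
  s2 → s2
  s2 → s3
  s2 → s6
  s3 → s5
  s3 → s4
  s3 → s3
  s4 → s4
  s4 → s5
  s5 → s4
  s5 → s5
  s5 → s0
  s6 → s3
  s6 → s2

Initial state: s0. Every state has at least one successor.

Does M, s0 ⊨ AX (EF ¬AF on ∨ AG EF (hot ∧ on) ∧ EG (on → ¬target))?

Yes

States satisfying EF ¬AF on ∨ AG EF (hot ∧ on) ∧ EG (on → ¬target): {s0, s1, s3, s4}.
States satisfying AX (EF ¬AF on ∨ AG EF (hot ∧ on) ∧ EG (on → ¬target)): {s0}.
s0 ∈ Sat(AX (EF ¬AF on ∨ AG EF (hot ∧ on) ∧ EG (on → ¬target))).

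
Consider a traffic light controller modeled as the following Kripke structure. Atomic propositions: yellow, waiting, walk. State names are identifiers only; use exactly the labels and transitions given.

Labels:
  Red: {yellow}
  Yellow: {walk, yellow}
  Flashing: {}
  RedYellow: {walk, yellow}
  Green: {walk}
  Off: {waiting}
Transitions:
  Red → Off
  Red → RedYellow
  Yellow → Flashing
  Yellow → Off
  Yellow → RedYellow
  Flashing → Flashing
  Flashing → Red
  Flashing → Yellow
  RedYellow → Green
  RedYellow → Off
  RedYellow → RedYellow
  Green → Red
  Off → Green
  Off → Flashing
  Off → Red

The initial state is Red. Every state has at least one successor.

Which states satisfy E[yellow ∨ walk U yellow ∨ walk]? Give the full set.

{Red, Yellow, RedYellow, Green}

States satisfying yellow ∨ walk: {Red, Yellow, RedYellow, Green}.
States satisfying E[yellow ∨ walk U yellow ∨ walk]: {Red, Yellow, RedYellow, Green}.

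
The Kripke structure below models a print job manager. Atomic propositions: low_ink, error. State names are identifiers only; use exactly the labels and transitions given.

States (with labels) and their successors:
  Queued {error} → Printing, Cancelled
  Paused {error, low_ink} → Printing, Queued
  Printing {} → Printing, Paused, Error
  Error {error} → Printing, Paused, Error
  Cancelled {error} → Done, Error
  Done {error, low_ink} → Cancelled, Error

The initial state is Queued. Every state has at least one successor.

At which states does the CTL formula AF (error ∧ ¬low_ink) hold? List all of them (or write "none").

{Queued, Error, Cancelled, Done}

States satisfying error ∧ ¬low_ink: {Queued, Error, Cancelled}.
States satisfying AF (error ∧ ¬low_ink): {Queued, Error, Cancelled, Done}.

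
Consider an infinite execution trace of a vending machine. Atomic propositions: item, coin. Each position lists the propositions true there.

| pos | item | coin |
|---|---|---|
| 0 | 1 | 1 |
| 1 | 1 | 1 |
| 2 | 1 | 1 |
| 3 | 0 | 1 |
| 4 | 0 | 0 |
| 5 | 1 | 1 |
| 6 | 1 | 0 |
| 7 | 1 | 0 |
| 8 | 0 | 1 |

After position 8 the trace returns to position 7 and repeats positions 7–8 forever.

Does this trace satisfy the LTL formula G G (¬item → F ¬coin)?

Holds

G (¬item → F ¬coin) holds at every position 0..8, and those are all positions ever visited, so G G (¬item → F ¬coin) holds.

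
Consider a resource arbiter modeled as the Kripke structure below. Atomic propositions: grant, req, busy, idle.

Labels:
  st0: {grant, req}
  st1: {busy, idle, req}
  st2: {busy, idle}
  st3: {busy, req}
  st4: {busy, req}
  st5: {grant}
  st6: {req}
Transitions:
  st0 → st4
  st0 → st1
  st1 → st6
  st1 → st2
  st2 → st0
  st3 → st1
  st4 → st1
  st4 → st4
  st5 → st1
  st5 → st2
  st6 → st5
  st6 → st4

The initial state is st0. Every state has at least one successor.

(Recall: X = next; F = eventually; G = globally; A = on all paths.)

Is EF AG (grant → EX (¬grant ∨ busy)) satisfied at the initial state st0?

Holds

States satisfying AG (grant → EX (¬grant ∨ busy)): {st0, st1, st2, st3, st4, st5, st6}.
States satisfying EF AG (grant → EX (¬grant ∨ busy)): {st0, st1, st2, st3, st4, st5, st6}.
Some path from st0 reaches a state where AG (grant → EX (¬grant ∨ busy)) holds.
st0 ∈ Sat(EF AG (grant → EX (¬grant ∨ busy))).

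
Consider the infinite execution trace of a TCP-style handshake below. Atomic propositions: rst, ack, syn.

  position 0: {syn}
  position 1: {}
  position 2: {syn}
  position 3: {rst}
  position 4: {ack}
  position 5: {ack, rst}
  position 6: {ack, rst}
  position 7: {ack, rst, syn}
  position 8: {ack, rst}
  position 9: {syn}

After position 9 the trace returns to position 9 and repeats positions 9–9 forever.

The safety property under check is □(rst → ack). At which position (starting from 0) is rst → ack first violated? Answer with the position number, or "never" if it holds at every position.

Check rst → ack at each position in order: 0 ✓, 1 ✓, 2 ✓.
At position 3 the labels are {rst}, so rst → ack is false there. This is the first violation.

3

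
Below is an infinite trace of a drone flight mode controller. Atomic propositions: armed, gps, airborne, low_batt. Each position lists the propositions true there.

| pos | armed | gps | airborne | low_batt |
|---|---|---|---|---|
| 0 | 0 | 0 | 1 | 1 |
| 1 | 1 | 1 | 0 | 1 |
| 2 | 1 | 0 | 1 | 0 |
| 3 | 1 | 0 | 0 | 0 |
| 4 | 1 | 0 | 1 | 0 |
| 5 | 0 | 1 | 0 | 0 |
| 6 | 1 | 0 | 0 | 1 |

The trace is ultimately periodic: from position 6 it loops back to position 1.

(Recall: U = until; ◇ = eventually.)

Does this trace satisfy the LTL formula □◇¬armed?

◇¬armed holds at every position 0..6, and those are all positions ever visited, so □◇¬armed holds.

Holds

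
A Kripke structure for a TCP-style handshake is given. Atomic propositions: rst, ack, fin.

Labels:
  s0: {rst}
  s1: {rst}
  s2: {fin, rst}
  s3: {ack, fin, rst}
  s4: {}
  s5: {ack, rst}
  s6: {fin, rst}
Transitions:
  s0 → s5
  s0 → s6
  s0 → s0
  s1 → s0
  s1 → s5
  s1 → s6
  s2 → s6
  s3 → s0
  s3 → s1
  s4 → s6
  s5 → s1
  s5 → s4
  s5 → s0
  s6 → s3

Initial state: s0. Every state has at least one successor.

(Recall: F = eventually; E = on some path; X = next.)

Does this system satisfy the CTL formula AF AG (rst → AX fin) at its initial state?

States satisfying AG (rst → AX fin): ∅.
States satisfying AF AG (rst → AX fin): ∅.
There is a path from s0 along which AG (rst → AX fin) never holds.
s0 ∉ Sat(AF AG (rst → AX fin)).

Violated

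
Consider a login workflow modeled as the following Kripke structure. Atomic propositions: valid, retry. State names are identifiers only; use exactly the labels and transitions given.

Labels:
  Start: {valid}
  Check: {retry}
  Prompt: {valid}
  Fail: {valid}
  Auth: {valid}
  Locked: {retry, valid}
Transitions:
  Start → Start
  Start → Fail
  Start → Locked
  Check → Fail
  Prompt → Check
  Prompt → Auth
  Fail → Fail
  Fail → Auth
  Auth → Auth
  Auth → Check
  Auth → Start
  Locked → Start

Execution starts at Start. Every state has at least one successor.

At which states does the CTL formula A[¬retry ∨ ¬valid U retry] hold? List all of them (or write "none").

{Check, Locked}

States satisfying ¬retry ∨ ¬valid: {Start, Check, Prompt, Fail, Auth}.
States satisfying retry: {Check, Locked}.
States satisfying A[¬retry ∨ ¬valid U retry]: {Check, Locked}.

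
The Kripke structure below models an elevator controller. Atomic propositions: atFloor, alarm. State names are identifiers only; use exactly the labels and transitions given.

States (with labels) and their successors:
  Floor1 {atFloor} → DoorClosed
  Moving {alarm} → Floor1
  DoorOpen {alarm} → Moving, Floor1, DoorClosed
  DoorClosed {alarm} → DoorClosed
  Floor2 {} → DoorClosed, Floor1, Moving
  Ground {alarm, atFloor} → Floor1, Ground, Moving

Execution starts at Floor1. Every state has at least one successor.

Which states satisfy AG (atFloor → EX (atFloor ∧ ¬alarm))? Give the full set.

{DoorClosed}

States satisfying atFloor → EX (atFloor ∧ ¬alarm): {Moving, DoorOpen, DoorClosed, Floor2, Ground}.
States satisfying AG (atFloor → EX (atFloor ∧ ¬alarm)): {DoorClosed}.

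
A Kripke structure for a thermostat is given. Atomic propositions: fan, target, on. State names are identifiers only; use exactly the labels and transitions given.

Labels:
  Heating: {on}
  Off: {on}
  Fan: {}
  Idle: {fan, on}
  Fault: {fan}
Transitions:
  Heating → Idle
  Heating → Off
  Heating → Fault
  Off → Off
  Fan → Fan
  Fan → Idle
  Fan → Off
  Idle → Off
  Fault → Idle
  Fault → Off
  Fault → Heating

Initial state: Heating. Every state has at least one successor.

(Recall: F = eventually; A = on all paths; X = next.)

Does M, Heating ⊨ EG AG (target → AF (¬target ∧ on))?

Satisfied

States satisfying AG (target → AF (¬target ∧ on)): {Heating, Off, Fan, Idle, Fault}.
States satisfying EG AG (target → AF (¬target ∧ on)): {Heating, Off, Fan, Idle, Fault}.
Heating ∈ Sat(EG AG (target → AF (¬target ∧ on))).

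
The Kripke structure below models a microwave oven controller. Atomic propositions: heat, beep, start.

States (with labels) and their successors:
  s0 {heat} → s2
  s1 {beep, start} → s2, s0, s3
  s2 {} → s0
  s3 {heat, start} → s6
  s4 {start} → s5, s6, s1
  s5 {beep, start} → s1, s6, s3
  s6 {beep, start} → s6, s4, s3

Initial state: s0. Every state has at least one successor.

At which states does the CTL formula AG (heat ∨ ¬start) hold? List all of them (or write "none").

States satisfying heat ∨ ¬start: {s0, s2, s3}.
States satisfying AG (heat ∨ ¬start): {s0, s2}.

{s0, s2}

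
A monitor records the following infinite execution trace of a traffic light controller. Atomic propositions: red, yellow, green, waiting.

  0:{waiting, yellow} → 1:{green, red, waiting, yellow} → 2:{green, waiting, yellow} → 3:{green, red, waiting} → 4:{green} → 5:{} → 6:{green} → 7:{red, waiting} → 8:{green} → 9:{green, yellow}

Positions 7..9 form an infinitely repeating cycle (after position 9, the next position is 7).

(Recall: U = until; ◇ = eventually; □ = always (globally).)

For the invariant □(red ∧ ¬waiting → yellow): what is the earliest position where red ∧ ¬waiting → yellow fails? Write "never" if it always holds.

never

red ∧ ¬waiting → yellow holds at every position 0..9, and those are all the positions the trace ever visits, so the invariant □(red ∧ ¬waiting → yellow) is never violated.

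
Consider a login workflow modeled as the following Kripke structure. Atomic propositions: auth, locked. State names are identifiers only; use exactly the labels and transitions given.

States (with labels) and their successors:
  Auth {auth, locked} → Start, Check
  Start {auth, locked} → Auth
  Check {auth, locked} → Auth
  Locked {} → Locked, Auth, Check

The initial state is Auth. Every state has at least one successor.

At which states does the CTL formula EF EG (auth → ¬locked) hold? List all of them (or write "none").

{Locked}

States satisfying EG (auth → ¬locked): {Locked}.
States satisfying EF EG (auth → ¬locked): {Locked}.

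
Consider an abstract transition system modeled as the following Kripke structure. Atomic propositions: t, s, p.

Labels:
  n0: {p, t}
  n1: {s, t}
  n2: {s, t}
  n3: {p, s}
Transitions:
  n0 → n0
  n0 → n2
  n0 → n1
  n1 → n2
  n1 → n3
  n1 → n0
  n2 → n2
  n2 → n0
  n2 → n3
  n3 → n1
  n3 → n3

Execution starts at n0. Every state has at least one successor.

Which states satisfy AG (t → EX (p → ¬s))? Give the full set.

{n0, n1, n2, n3}

States satisfying t → EX (p → ¬s): {n0, n1, n2, n3}.
States satisfying AG (t → EX (p → ¬s)): {n0, n1, n2, n3}.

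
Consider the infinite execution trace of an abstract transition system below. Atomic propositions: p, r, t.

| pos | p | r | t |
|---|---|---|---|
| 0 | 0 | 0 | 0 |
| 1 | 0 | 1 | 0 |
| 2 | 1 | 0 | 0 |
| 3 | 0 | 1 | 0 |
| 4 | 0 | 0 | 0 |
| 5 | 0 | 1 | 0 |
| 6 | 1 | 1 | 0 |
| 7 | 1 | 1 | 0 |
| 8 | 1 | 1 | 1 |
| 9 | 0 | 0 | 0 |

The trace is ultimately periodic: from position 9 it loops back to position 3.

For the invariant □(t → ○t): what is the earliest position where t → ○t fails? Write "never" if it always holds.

8

Check t → ○t at each position in order: 0 ✓, 1 ✓, 2 ✓, 3 ✓, 4 ✓, 5 ✓, 6 ✓, 7 ✓.
At position 8 the labels are {p, r, t} and the next position 9 has {}, so t → ○t is false there. This is the first violation.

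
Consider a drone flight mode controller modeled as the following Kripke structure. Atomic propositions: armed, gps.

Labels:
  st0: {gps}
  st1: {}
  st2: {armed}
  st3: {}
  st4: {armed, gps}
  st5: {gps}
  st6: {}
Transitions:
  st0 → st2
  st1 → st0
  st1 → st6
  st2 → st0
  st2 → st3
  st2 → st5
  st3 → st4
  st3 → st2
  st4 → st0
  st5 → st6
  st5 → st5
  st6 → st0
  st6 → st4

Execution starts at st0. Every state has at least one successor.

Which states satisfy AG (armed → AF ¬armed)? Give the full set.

{st0, st1, st2, st3, st4, st5, st6}

States satisfying armed → AF ¬armed: {st0, st1, st2, st3, st4, st5, st6}.
States satisfying AG (armed → AF ¬armed): {st0, st1, st2, st3, st4, st5, st6}.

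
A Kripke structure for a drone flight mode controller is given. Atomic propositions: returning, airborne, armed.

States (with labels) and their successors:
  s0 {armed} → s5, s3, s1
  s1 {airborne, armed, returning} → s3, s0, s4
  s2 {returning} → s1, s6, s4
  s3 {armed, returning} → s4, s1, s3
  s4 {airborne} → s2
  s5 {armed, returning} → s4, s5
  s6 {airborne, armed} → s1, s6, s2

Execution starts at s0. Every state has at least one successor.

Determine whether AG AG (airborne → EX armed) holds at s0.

No

States satisfying AG (airborne → EX armed): ∅.
States satisfying AG AG (airborne → EX armed): ∅.
s0 is reachable from s0 and violates AG (airborne → EX armed), so AG fails at s0.
s0 ∉ Sat(AG AG (airborne → EX armed)).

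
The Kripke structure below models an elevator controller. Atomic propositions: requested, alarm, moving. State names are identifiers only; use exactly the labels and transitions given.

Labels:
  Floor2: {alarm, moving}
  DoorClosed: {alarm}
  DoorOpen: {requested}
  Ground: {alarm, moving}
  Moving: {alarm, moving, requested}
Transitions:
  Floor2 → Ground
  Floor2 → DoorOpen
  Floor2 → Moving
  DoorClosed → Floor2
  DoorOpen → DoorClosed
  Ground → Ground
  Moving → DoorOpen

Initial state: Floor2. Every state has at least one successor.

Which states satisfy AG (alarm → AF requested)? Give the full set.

States satisfying alarm → AF requested: {DoorOpen, Moving}.
States satisfying AG (alarm → AF requested): ∅.

none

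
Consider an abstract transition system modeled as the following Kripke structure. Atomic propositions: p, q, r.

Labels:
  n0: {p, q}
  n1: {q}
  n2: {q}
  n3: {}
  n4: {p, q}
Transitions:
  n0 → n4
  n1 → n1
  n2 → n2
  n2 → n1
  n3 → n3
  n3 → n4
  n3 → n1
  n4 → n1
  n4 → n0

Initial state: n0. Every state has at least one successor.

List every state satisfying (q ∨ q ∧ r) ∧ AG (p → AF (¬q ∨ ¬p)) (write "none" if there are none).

{n1, n2}

States satisfying q ∧ r: ∅.
States satisfying q ∨ q ∧ r: {n0, n1, n2, n4}.
States satisfying p → AF (¬q ∨ ¬p): {n1, n2, n3}.
States satisfying AG (p → AF (¬q ∨ ¬p)): {n1, n2}.
States satisfying (q ∨ q ∧ r) ∧ AG (p → AF (¬q ∨ ¬p)): {n1, n2}.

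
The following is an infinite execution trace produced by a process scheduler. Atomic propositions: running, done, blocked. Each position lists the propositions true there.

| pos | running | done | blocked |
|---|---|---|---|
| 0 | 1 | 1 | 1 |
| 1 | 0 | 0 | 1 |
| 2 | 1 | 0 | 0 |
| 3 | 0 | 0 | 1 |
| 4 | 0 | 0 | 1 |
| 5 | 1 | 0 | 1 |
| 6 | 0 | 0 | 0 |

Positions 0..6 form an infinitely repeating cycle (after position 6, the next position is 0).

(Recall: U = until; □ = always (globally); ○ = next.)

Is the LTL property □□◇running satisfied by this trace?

□◇running holds at every position 0..6, and those are all positions ever visited, so □□◇running holds.

Holds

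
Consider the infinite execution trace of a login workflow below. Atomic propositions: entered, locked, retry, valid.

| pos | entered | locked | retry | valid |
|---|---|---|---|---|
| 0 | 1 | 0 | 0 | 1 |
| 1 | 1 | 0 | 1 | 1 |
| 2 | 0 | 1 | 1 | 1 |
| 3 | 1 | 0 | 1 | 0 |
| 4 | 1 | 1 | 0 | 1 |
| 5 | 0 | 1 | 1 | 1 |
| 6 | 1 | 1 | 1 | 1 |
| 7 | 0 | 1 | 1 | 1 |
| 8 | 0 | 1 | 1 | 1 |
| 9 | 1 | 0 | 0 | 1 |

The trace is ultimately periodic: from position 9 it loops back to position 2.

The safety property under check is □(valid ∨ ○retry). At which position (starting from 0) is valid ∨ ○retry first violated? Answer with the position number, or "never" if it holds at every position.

Check valid ∨ ○retry at each position in order: 0 ✓, 1 ✓, 2 ✓.
At position 3 the labels are {entered, retry} and the next position 4 has {entered, locked, valid}, so valid ∨ ○retry is false there. This is the first violation.

3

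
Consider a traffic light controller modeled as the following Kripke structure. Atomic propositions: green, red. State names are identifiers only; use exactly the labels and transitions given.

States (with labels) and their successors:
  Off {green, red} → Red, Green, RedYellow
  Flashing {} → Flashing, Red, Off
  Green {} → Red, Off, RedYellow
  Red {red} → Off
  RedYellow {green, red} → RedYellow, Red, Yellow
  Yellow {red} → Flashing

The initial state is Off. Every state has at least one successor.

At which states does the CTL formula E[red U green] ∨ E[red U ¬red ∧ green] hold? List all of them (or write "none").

States satisfying red: {Off, Red, RedYellow, Yellow}.
States satisfying green: {Off, RedYellow}.
States satisfying E[red U green]: {Off, Red, RedYellow}.
States satisfying ¬red ∧ green: ∅.
States satisfying E[red U ¬red ∧ green]: ∅.
States satisfying E[red U green] ∨ E[red U ¬red ∧ green]: {Off, Red, RedYellow}.

{Off, Red, RedYellow}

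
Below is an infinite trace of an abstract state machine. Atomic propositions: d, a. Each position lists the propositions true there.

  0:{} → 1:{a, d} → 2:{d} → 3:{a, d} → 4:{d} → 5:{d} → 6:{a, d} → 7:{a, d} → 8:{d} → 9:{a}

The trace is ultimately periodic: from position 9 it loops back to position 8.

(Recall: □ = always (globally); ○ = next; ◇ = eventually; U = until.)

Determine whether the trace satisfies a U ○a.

Walking from position 0: ○a first holds at position 0, and a holds at every earlier position along the way, so a U ○a holds.

Satisfied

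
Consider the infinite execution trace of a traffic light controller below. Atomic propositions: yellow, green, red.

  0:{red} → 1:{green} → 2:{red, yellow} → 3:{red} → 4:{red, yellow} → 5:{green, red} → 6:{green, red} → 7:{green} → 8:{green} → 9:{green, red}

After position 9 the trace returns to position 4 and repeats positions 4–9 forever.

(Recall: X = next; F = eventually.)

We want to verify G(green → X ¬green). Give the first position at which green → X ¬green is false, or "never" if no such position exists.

5

Check green → X ¬green at each position in order: 0 ✓, 1 ✓, 2 ✓, 3 ✓, 4 ✓.
At position 5 the labels are {green, red} and the next position 6 has {green, red}, so green → X ¬green is false there. This is the first violation.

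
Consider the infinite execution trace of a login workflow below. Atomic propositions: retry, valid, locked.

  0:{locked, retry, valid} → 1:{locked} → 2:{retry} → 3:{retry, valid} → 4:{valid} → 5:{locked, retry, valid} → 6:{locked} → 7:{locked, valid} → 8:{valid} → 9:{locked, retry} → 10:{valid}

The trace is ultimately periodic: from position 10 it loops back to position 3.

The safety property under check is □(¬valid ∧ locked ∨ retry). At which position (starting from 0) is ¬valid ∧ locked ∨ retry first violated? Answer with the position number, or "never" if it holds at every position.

4

Check ¬valid ∧ locked ∨ retry at each position in order: 0 ✓, 1 ✓, 2 ✓, 3 ✓.
At position 4 the labels are {valid}, so ¬valid ∧ locked ∨ retry is false there. This is the first violation.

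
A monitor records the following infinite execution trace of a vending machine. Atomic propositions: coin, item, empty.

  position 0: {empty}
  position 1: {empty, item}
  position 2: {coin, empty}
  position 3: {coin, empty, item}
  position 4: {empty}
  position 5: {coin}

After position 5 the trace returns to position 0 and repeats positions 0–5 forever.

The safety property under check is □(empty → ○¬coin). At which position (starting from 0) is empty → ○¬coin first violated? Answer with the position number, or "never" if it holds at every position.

Check empty → ○¬coin at each position in order: 0 ✓.
At position 1 the labels are {empty, item} and the next position 2 has {coin, empty}, so empty → ○¬coin is false there. This is the first violation.

1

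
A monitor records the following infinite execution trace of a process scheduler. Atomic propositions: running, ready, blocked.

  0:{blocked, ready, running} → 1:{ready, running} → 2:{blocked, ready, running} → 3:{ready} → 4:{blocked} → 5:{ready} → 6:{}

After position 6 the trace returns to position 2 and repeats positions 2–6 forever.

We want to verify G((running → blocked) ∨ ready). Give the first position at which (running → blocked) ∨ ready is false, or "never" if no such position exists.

(running → blocked) ∨ ready holds at every position 0..6, and those are all the positions the trace ever visits, so the invariant G((running → blocked) ∨ ready) is never violated.

never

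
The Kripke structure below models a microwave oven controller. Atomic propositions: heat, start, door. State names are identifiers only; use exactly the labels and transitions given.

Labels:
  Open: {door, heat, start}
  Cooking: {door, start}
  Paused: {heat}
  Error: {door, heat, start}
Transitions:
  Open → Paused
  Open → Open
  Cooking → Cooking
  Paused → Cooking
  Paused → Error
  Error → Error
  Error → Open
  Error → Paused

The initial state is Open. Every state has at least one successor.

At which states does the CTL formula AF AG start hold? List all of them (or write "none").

States satisfying AG start: {Cooking}.
States satisfying AF AG start: {Cooking}.

{Cooking}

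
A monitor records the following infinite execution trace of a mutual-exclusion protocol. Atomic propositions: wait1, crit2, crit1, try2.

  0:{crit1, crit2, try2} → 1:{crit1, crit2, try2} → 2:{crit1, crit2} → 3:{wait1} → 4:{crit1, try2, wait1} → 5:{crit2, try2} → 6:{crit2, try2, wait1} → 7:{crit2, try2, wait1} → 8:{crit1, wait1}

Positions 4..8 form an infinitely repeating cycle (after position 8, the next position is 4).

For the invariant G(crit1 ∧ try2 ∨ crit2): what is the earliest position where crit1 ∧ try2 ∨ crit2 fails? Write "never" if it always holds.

3

Check crit1 ∧ try2 ∨ crit2 at each position in order: 0 ✓, 1 ✓, 2 ✓.
At position 3 the labels are {wait1}, so crit1 ∧ try2 ∨ crit2 is false there. This is the first violation.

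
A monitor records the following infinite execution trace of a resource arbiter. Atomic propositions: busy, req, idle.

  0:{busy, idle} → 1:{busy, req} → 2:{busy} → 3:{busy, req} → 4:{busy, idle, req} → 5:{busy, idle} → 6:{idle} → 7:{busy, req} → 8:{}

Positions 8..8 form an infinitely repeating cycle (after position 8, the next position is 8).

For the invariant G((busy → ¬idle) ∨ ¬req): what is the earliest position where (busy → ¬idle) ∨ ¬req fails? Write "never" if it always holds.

Check (busy → ¬idle) ∨ ¬req at each position in order: 0 ✓, 1 ✓, 2 ✓, 3 ✓.
At position 4 the labels are {busy, idle, req}, so (busy → ¬idle) ∨ ¬req is false there. This is the first violation.

4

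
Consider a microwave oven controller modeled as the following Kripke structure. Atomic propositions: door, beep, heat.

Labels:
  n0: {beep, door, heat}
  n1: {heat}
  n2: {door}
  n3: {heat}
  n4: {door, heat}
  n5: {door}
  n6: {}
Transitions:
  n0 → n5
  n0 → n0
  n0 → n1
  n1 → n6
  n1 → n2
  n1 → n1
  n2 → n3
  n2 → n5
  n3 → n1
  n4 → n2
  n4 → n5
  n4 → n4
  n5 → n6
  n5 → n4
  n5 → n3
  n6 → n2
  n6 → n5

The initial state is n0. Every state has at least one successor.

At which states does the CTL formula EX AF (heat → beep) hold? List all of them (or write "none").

States satisfying AF (heat → beep): {n0, n2, n5, n6}.
States satisfying EX AF (heat → beep): {n0, n1, n2, n4, n5, n6}.

{n0, n1, n2, n4, n5, n6}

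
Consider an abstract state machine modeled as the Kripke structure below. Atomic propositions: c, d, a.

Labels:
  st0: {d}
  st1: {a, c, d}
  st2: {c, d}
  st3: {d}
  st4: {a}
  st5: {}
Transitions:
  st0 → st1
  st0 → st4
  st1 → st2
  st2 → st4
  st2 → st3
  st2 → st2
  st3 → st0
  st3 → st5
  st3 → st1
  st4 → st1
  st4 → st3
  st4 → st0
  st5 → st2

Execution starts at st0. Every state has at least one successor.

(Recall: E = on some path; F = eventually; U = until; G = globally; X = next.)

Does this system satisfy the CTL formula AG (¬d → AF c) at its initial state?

Violated

States satisfying ¬d → AF c: {st0, st1, st2, st3, st5}.
States satisfying AG (¬d → AF c): ∅.
st4 is reachable from st0 and violates ¬d → AF c, so AG fails at st0.
st0 ∉ Sat(AG (¬d → AF c)).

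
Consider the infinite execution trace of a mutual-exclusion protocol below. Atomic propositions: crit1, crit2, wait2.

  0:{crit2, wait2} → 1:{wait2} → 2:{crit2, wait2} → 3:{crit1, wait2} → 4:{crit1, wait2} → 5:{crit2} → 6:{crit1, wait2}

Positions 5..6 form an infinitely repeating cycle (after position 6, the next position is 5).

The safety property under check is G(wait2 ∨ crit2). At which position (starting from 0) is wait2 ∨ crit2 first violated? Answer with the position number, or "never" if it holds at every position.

never

wait2 ∨ crit2 holds at every position 0..6, and those are all the positions the trace ever visits, so the invariant G(wait2 ∨ crit2) is never violated.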